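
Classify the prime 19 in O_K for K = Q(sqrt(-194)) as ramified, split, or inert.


K = Q(sqrt(-194)). Since d mod 4 = 2, disc(K) = -776.
Check p | disc: -776 mod 19 = 3.
p does not divide disc. Compute Legendre symbol (d/p):
15^((19-1)/2) mod 19 = -1
(d/p) = -1, so p is inert: (p) stays prime with e=1, f=2, g=1.
Therefore p is inert.

inert


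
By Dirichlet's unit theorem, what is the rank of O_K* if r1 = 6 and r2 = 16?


By Dirichlet's unit theorem:
rank = r1 + r2 - 1
= 6 + 16 - 1
= 21

21


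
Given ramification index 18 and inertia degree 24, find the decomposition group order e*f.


|D_P| = e * f
= 18 * 24
= 432

432


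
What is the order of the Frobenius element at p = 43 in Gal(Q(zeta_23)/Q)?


The Frobenius at p in Gal(Q(zeta_n)/Q) = (Z/nZ)* is the class of p, so its order is ord_23(43), the smallest k >= 1 with 43^k = 1 mod 23.
n = 23 = 23, phi(23) = 22; the order divides phi(n).
Divisors of 22: 1, 2, 11, 22
Repeated squaring mod 23: 43^1 = 20, 43^2 = 9, 43^4 = 12, 43^8 = 6, 43^16 = 13
Test divisors in increasing order:
  k=1: 43^1 = 20 mod 23
  k=2: 43^2 = 9 mod 23
  k=11: 43^11 = 6 * 9 * 20 = 22 mod 23
  k=22: 43^22 = 13 * 12 * 9 = 1 mod 23  <- first divisor giving 1
Order = 22

22


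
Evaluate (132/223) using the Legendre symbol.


p = 223 is prime, so compute (132/223) with the reciprocity algorithm (Jacobi-symbol steps: pull out 2s via (2/n), flip via reciprocity, reduce):
  pull out 2: (2/223) = +1  (since 223 mod 8 = 7)
  pull out 2: (2/223) = +1  (since 223 mod 8 = 7)
  reciprocity: (33/223) -> +(223/33)
  reduce: (25/33)
  reciprocity: (25/33) -> +(33/25)
  reduce: (8/25)
  pull out 2: (2/25) = +1  (since 25 mod 8 = 1)
  pull out 2: (2/25) = +1  (since 25 mod 8 = 1)
  pull out 2: (2/25) = +1  (since 25 mod 8 = 1)
  (1/25) = 1
Product of signs = 1
(132/223) = 1

1


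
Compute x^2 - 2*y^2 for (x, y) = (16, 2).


x^2 - d*y^2
= 16^2 - 2*2^2
= 256 - 8
= 248

248


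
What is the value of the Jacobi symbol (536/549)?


Compute (536/549) via quadratic reciprocity:
  pull out 2: (2/549) = -1  (since 549 mod 8 = 5)
  pull out 2: (2/549) = -1  (since 549 mod 8 = 5)
  pull out 2: (2/549) = -1  (since 549 mod 8 = 5)
  reciprocity: (67/549) -> +(549/67)
  reduce: (13/67)
  reciprocity: (13/67) -> +(67/13)
  reduce: (2/13)
  pull out 2: (2/13) = -1  (since 13 mod 8 = 5)
  (1/13) = 1
Product of signs = 1

1


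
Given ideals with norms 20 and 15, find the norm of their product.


N(IJ) = N(I) * N(J)
= 20 * 15
= 300

300


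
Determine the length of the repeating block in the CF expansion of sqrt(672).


Run the CF algorithm for sqrt(672).
a_0 = floor(sqrt(672)) = 25; set m_0=0, q_0=1.
Recurrence: m' = q*a - m,  q' = (d - m'^2)/q,  a' = floor((a_0 + m')/q').
  step 1: m=25, q=47, a=1
  step 2: m=22, q=4, a=11
  step 3: m=22, q=47, a=1
  step 4: m=25, q=1, a=50
a_4 = 2*a_0 = 50, so the period closes here.
sqrt(672) = [25; 1, 11, 1, 50]
Period length = 4

4


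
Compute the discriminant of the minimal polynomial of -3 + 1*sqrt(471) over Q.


The element -3 + 1*sqrt(471) has minimal polynomial:
x^2 + 6*x - 462
Discriminant = (6)^2 - 4*(-462)
= 36 + 1848
= 1884

1884


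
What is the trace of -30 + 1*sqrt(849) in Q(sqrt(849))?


Tr(a + b*sqrt(d)) = (a + b*sqrt(d)) + (a - b*sqrt(d)) = 2a
= 2 * (-30)
= -60

-60


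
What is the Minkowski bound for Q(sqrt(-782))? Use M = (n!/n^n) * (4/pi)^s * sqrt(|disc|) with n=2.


d = -782, d mod 4 = 2, so disc(K) = 4d = -3128; |disc(K)| = 3128
Imaginary quadratic field, so n = 2, s = r2 = 1, r1 = 0
M = (n!/n^n) * (4/pi)^s * sqrt(|disc(K)|) = (2!/2^2) * (4/pi)^1 * sqrt(3128)
= 0.5 * 1.273240 * 55.928526
= 35.6052

35.6052


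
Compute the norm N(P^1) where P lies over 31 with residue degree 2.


N(P^a) = p^(a*f)
= 31^(1*2)
= 31^2
= 961

961


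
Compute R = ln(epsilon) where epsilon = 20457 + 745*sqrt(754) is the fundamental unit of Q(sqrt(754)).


epsilon = 20457 + 745*sqrt(754)
= 40914.0000
R = ln(40914.0000)
= 10.6192

10.6192


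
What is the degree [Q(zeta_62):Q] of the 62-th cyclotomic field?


The degree equals Euler's totient phi(62).
62 = 2 * 31
phi(62) = 30

30


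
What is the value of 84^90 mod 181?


p = 181 is prime and the exponent is (p-1)/2 = 90, so by Euler's criterion 84^90 = (84/181) = +1 or -1 mod 181.
Compute by square-and-multiply:
  90 = 64 + 16 + 8 + 2 (binary 1011010)
  Repeated squaring mod 181: 84^1 = 84, 84^2 = 178, 84^4 = 9, 84^8 = 81, 84^16 = 45, 84^32 = 34, 84^64 = 70
  84^90 = 84^64 * 84^16 * 84^8 * 84^2 = 70 * 45 * 81 * 178 mod 181
    70 * 45 = 3150 = 73 mod 181
    73 * 81 = 5913 = 121 mod 181
    121 * 178 = 21538 = 180 mod 181
  84^90 = 180 mod 181
Result 180 = p - 1 = -1 mod 181: 84 is a quadratic non-residue mod 181. As a residue in [0, p-1] the value is 180.
84^90 mod 181 = 180

180


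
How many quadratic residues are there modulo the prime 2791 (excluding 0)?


For prime p, the number of non-zero quadratic residues is (p-1)/2.
= (2791-1)/2
= 1395

1395


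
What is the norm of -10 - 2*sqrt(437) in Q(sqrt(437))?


N(a + b*sqrt(d)) = a^2 - d*b^2
= (-10)^2 - (437)*(-2)^2
= 100 - 1748
= -1648

-1648


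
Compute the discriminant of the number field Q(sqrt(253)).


For K = Q(sqrt(d)) with d squarefree: disc(K) = d if d = 1 mod 4, and disc(K) = 4d if d = 2 or 3 mod 4.
Here d = 253, and d mod 4 = 1.
d = 1 mod 4 (O_K = Z[(1+sqrt(d))/2]), so disc(K) = d = 253

253


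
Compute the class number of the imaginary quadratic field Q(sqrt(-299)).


K = Q(sqrt(-299)). d mod 4 = 1, so D = disc(K) = d = -299
h(K) equals the number of primitive reduced positive-definite forms (a, b, c) = a*x^2 + b*x*y + c*y^2 with b^2 - 4ac = D,
where reduced means |b| <= a <= c, with b >= 0 whenever |b| = a or a = c, and primitive means gcd(a, b, c) = 1.
Reduced forces 3a^2 <= |D| = 299, so 1 <= a <= 9; b must have the parity of D, and c = (b^2 - D)/(4a) must be an integer >= a.
Enumerate a = 1..9, b in [-a, a]:
  a=1: (1, 1, 75)  [1]
  a=2: none
  a=3: (3, -1, 25), (3, 1, 25)  [2]
  a=4: none
  a=5: (5, -1, 15), (5, 1, 15)  [2]
  a=6: none
  a=7: (7, -3, 11), (7, 3, 11)  [2]
  a=8: none
  a=9: (9, 5, 9)  [1]
Total reduced forms: 1 + 2 + 2 + 2 + 1 = 8
h = 8

8


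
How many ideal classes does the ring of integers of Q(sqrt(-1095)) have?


K = Q(sqrt(-1095)). d mod 4 = 1, so D = disc(K) = d = -1095
h(K) equals the number of primitive reduced positive-definite forms (a, b, c) = a*x^2 + b*x*y + c*y^2 with b^2 - 4ac = D,
where reduced means |b| <= a <= c, with b >= 0 whenever |b| = a or a = c, and primitive means gcd(a, b, c) = 1.
Reduced forces 3a^2 <= |D| = 1095, so 1 <= a <= 19; b must have the parity of D, and c = (b^2 - D)/(4a) must be an integer >= a.
Enumerate a = 1..19, b in [-a, a]:
  a=1: (1, 1, 274)  [1]
  a=2: (2, -1, 137), (2, 1, 137)  [2]
  a=3: (3, 3, 92)  [1]
  a=4: (4, -3, 69), (4, 3, 69)  [2]
  a=5: (5, 5, 56)  [1]
  a=6: (6, -3, 46), (6, 3, 46)  [2]
  a=7: (7, -5, 40), (7, 5, 40)  [2]
  a=8: (8, -5, 35), (8, 5, 35)  [2]
  a=9: none
  a=10: (10, -5, 28), (10, 5, 28)  [2]
  a=11: (11, -7, 26), (11, 7, 26)  [2]
  a=12: (12, -3, 23), (12, 3, 23)  [2]
  a=13: (13, -7, 22), (13, 7, 22)  [2]
  a=14: (14, -9, 21), (14, -5, 20), (14, 5, 20), (14, 9, 21)  [4]
  a=15: (15, 15, 22)  [1]
  a=16: (16, -11, 19), (16, 11, 19)  [2]
  a=17..19: none
Total reduced forms: 1 + 2 + 1 + 2 + 1 + 2 + 2 + 2 + 2 + 2 + 2 + 2 + 4 + 1 + 2 = 28
h = 28

28


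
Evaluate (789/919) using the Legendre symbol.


p = 919 is prime, so compute (789/919) with the reciprocity algorithm (Jacobi-symbol steps: pull out 2s via (2/n), flip via reciprocity, reduce):
  reciprocity: (789/919) -> +(919/789)
  reduce: (130/789)
  pull out 2: (2/789) = -1  (since 789 mod 8 = 5)
  reciprocity: (65/789) -> +(789/65)
  reduce: (9/65)
  reciprocity: (9/65) -> +(65/9)
  reduce: (2/9)
  pull out 2: (2/9) = +1  (since 9 mod 8 = 1)
  (1/9) = 1
Product of signs = -1
(789/919) = -1

-1


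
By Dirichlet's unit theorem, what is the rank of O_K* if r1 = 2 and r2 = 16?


By Dirichlet's unit theorem:
rank = r1 + r2 - 1
= 2 + 16 - 1
= 17

17


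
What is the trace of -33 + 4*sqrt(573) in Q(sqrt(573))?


Tr(a + b*sqrt(d)) = (a + b*sqrt(d)) + (a - b*sqrt(d)) = 2a
= 2 * (-33)
= -66

-66


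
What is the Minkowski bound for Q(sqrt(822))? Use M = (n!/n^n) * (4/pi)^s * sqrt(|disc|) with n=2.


d = 822, d mod 4 = 2, so disc(K) = 4d = 3288; |disc(K)| = 3288
Real quadratic field, so n = 2, s = r2 = 0, r1 = 2
M = (n!/n^n) * (4/pi)^s * sqrt(|disc(K)|) = (2!/2^2) * (4/pi)^0 * sqrt(3288)
= 0.5 * 1.000000 * 57.341085
= 28.6705

28.6705


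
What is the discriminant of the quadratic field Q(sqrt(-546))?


For K = Q(sqrt(d)) with d squarefree: disc(K) = d if d = 1 mod 4, and disc(K) = 4d if d = 2 or 3 mod 4.
Here d = -546, and d mod 4 = 2.
d = 2 mod 4, not 1 (O_K = Z[sqrt(d)]), so disc(K) = 4d = 4 * (-546) = -2184

-2184


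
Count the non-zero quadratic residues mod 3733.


For prime p, the number of non-zero quadratic residues is (p-1)/2.
= (3733-1)/2
= 1866

1866


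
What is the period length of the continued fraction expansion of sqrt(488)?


Run the CF algorithm for sqrt(488).
a_0 = floor(sqrt(488)) = 22; set m_0=0, q_0=1.
Recurrence: m' = q*a - m,  q' = (d - m'^2)/q,  a' = floor((a_0 + m')/q').
  step 1: m=22, q=4, a=11
  step 2: m=22, q=1, a=44
a_2 = 2*a_0 = 44, so the period closes here.
sqrt(488) = [22; 11, 44]
Period length = 2

2


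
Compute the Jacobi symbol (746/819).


Compute (746/819) via quadratic reciprocity:
  pull out 2: (2/819) = -1  (since 819 mod 8 = 3)
  reciprocity: (373/819) -> +(819/373)
  reduce: (73/373)
  reciprocity: (73/373) -> +(373/73)
  reduce: (8/73)
  pull out 2: (2/73) = +1  (since 73 mod 8 = 1)
  pull out 2: (2/73) = +1  (since 73 mod 8 = 1)
  pull out 2: (2/73) = +1  (since 73 mod 8 = 1)
  (1/73) = 1
Product of signs = -1

-1


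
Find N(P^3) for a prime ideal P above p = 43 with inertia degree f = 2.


N(P^a) = p^(a*f)
= 43^(3*2)
= 43^6
= 6321363049

6321363049


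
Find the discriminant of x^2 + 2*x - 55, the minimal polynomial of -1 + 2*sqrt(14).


The element -1 + 2*sqrt(14) has minimal polynomial:
x^2 + 2*x - 55
Discriminant = (2)^2 - 4*(-55)
= 4 + 220
= 224

224


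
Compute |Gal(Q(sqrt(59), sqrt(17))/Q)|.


The 2 square roots of distinct primes are multiplicatively independent over Q,
so [K:Q] = 2^2 and Gal(K/Q) is isomorphic to (Z/2Z)^2.
|Gal| = 2^2 = 4

4


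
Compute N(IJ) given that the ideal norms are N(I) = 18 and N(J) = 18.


N(IJ) = N(I) * N(J)
= 18 * 18
= 324

324


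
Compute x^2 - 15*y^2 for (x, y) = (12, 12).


x^2 - d*y^2
= 12^2 - 15*12^2
= 144 - 2160
= -2016

-2016


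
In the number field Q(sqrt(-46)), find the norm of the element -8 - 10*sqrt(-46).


N(a + b*sqrt(d)) = a^2 - d*b^2
= (-8)^2 - (-46)*(-10)^2
= 64 + 4600
= 4664

4664


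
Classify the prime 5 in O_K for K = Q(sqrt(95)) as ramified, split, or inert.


K = Q(sqrt(95)). Since d mod 4 = 3, disc(K) = 380.
Check p | disc: 380 mod 5 = 0.
p divides disc, so p ramifies: (p) = P^2 with e=2, f=1, g=1.
Therefore p is ramified.

ramified


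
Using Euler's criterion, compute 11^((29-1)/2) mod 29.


p = 29 is prime and the exponent is (p-1)/2 = 14, so by Euler's criterion 11^14 = (11/29) = +1 or -1 mod 29.
Compute by square-and-multiply:
  14 = 8 + 4 + 2 (binary 1110)
  Repeated squaring mod 29: 11^1 = 11, 11^2 = 5, 11^4 = 25, 11^8 = 16
  11^14 = 11^8 * 11^4 * 11^2 = 16 * 25 * 5 mod 29
    16 * 25 = 400 = 23 mod 29
    23 * 5 = 115 = 28 mod 29
  11^14 = 28 mod 29
Result 28 = p - 1 = -1 mod 29: 11 is a quadratic non-residue mod 29. As a residue in [0, p-1] the value is 28.
11^14 mod 29 = 28

28


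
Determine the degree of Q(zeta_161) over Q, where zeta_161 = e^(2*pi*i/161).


The degree equals Euler's totient phi(161).
161 = 7 * 23
phi(161) = 132

132


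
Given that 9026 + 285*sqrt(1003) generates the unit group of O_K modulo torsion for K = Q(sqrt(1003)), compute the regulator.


epsilon = 9026 + 285*sqrt(1003)
= 18051.9999
R = ln(18051.9999)
= 9.8010

9.8010


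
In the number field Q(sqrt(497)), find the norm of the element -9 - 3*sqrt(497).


N(a + b*sqrt(d)) = a^2 - d*b^2
= (-9)^2 - (497)*(-3)^2
= 81 - 4473
= -4392

-4392


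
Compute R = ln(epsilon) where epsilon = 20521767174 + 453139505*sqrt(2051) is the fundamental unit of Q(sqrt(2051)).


epsilon = 20521767174 + 453139505*sqrt(2051)
= 4.1044e+10
R = ln(4.1044e+10)
= 24.4379

24.4379


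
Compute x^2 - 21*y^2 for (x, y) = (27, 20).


x^2 - d*y^2
= 27^2 - 21*20^2
= 729 - 8400
= -7671

-7671


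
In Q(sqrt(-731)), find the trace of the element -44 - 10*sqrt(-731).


Tr(a + b*sqrt(d)) = (a + b*sqrt(d)) + (a - b*sqrt(d)) = 2a
= 2 * (-44)
= -88

-88


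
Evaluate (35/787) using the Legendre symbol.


p = 787 is prime, so compute (35/787) with the reciprocity algorithm (Jacobi-symbol steps: pull out 2s via (2/n), flip via reciprocity, reduce):
  reciprocity: (35/787) -> -(787/35)
  reduce: (17/35)
  reciprocity: (17/35) -> +(35/17)
  reduce: (1/17)
  (1/17) = 1
Product of signs = -1
(35/787) = -1

-1


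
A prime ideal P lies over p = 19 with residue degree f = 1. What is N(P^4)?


N(P^a) = p^(a*f)
= 19^(4*1)
= 19^4
= 130321

130321


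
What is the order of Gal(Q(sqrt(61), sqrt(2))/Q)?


The 2 square roots of distinct primes are multiplicatively independent over Q,
so [K:Q] = 2^2 and Gal(K/Q) is isomorphic to (Z/2Z)^2.
|Gal| = 2^2 = 4

4


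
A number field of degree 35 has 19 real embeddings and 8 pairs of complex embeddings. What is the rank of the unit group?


By Dirichlet's unit theorem:
rank = r1 + r2 - 1
= 19 + 8 - 1
= 26

26


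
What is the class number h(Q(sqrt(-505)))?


K = Q(sqrt(-505)). d mod 4 = 3, so D = disc(K) = 4d = -2020
h(K) equals the number of primitive reduced positive-definite forms (a, b, c) = a*x^2 + b*x*y + c*y^2 with b^2 - 4ac = D,
where reduced means |b| <= a <= c, with b >= 0 whenever |b| = a or a = c, and primitive means gcd(a, b, c) = 1.
Reduced forces 3a^2 <= |D| = 2020, so 1 <= a <= 25; b must have the parity of D, and c = (b^2 - D)/(4a) must be an integer >= a.
Enumerate a = 1..25, b in [-a, a]:
  a=1: (1, 0, 505)  [1]
  a=2: (2, 2, 253)  [1]
  a=3..4: none
  a=5: (5, 0, 101)  [1]
  a=6..9: none
  a=10: (10, 10, 53)  [1]
  a=11: (11, -2, 46), (11, 2, 46)  [2]
  a=12..21: none
  a=22: (22, -2, 23), (22, 2, 23)  [2]
  a=23..25: none
Total reduced forms: 1 + 1 + 1 + 1 + 2 + 2 = 8
h = 8

8


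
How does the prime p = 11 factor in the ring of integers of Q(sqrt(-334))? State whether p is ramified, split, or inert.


K = Q(sqrt(-334)). Since d mod 4 = 2, disc(K) = -1336.
Check p | disc: -1336 mod 11 = 6.
p does not divide disc. Compute Legendre symbol (d/p):
7^((11-1)/2) mod 11 = -1
(d/p) = -1, so p is inert: (p) stays prime with e=1, f=2, g=1.
Therefore p is inert.

inert


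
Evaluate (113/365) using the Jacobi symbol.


Compute (113/365) via quadratic reciprocity:
  reciprocity: (113/365) -> +(365/113)
  reduce: (26/113)
  pull out 2: (2/113) = +1  (since 113 mod 8 = 1)
  reciprocity: (13/113) -> +(113/13)
  reduce: (9/13)
  reciprocity: (9/13) -> +(13/9)
  reduce: (4/9)
  pull out 2: (2/9) = +1  (since 9 mod 8 = 1)
  pull out 2: (2/9) = +1  (since 9 mod 8 = 1)
  (1/9) = 1
Product of signs = 1

1


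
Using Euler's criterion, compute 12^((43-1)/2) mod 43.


p = 43 is prime and the exponent is (p-1)/2 = 21, so by Euler's criterion 12^21 = (12/43) = +1 or -1 mod 43.
Compute by square-and-multiply:
  21 = 16 + 4 + 1 (binary 10101)
  Repeated squaring mod 43: 12^1 = 12, 12^2 = 15, 12^4 = 10, 12^8 = 14, 12^16 = 24
  12^21 = 12^16 * 12^4 * 12^1 = 24 * 10 * 12 mod 43
    24 * 10 = 240 = 25 mod 43
    25 * 12 = 300 = 42 mod 43
  12^21 = 42 mod 43
Result 42 = p - 1 = -1 mod 43: 12 is a quadratic non-residue mod 43. As a residue in [0, p-1] the value is 42.
12^21 mod 43 = 42

42


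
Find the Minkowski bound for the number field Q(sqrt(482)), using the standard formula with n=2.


d = 482, d mod 4 = 2, so disc(K) = 4d = 1928; |disc(K)| = 1928
Real quadratic field, so n = 2, s = r2 = 0, r1 = 2
M = (n!/n^n) * (4/pi)^s * sqrt(|disc(K)|) = (2!/2^2) * (4/pi)^0 * sqrt(1928)
= 0.5 * 1.000000 * 43.908997
= 21.9545

21.9545


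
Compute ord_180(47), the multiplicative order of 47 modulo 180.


We want ord_180(47), the smallest k >= 1 with 47^k = 1 mod 180.
n = 180 = 2^2 * 3^2 * 5, phi(180) = 48; the order divides phi(n).
Divisors of 48: 1, 2, 3, 4, 6, 8, 12, 16, 24, 48
Repeated squaring mod 180: 47^1 = 47, 47^2 = 49, 47^4 = 61, 47^8 = 121, 47^16 = 61, 47^32 = 121
Test divisors in increasing order:
  k=1: 47^1 = 47 mod 180
  k=2: 47^2 = 49 mod 180
  k=3: 47^3 = 49 * 47 = 143 mod 180
  k=4: 47^4 = 61 mod 180
  k=6: 47^6 = 61 * 49 = 109 mod 180
  k=8: 47^8 = 121 mod 180
  k=12: 47^12 = 121 * 61 = 1 mod 180  <- first divisor giving 1
Order = 12

12


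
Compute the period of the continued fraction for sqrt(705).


Run the CF algorithm for sqrt(705).
a_0 = floor(sqrt(705)) = 26; set m_0=0, q_0=1.
Recurrence: m' = q*a - m,  q' = (d - m'^2)/q,  a' = floor((a_0 + m')/q').
  step 1: m=26, q=29, a=1
  step 2: m=3, q=24, a=1
  step 3: m=21, q=11, a=4
  step 4: m=23, q=16, a=3
  step 5: m=25, q=5, a=10
  step 6: m=25, q=16, a=3
  step 7: m=23, q=11, a=4
  step 8: m=21, q=24, a=1
  step 9: m=3, q=29, a=1
  step 10: m=26, q=1, a=52
a_10 = 2*a_0 = 52, so the period closes here.
sqrt(705) = [26; 1, 1, 4, 3, 10, 3, 4, 1, 1, 52]
Period length = 10

10


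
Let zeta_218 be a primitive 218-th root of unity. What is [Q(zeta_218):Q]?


The degree equals Euler's totient phi(218).
218 = 2 * 109
phi(218) = 108

108


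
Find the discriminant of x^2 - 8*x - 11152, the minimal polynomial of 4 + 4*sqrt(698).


The element 4 + 4*sqrt(698) has minimal polynomial:
x^2 - 8*x - 11152
Discriminant = (-8)^2 - 4*(-11152)
= 64 + 44608
= 44672

44672


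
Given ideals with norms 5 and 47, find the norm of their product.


N(IJ) = N(I) * N(J)
= 5 * 47
= 235

235


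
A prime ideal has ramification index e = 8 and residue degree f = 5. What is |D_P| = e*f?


|D_P| = e * f
= 8 * 5
= 40

40


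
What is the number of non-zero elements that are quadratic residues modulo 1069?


For prime p, the number of non-zero quadratic residues is (p-1)/2.
= (1069-1)/2
= 534

534


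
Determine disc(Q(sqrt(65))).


For K = Q(sqrt(d)) with d squarefree: disc(K) = d if d = 1 mod 4, and disc(K) = 4d if d = 2 or 3 mod 4.
Here d = 65, and d mod 4 = 1.
d = 1 mod 4 (O_K = Z[(1+sqrt(d))/2]), so disc(K) = d = 65

65


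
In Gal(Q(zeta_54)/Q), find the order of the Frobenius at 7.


The Frobenius at p in Gal(Q(zeta_n)/Q) = (Z/nZ)* is the class of p, so its order is ord_54(7), the smallest k >= 1 with 7^k = 1 mod 54.
n = 54 = 2 * 3^3, phi(54) = 18; the order divides phi(n).
Divisors of 18: 1, 2, 3, 6, 9, 18
Repeated squaring mod 54: 7^1 = 7, 7^2 = 49, 7^4 = 25, 7^8 = 31, 7^16 = 43
Test divisors in increasing order:
  k=1: 7^1 = 7 mod 54
  k=2: 7^2 = 49 mod 54
  k=3: 7^3 = 49 * 7 = 19 mod 54
  k=6: 7^6 = 25 * 49 = 37 mod 54
  k=9: 7^9 = 31 * 7 = 1 mod 54  <- first divisor giving 1
Order = 9

9


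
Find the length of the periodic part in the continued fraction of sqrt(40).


Run the CF algorithm for sqrt(40).
a_0 = floor(sqrt(40)) = 6; set m_0=0, q_0=1.
Recurrence: m' = q*a - m,  q' = (d - m'^2)/q,  a' = floor((a_0 + m')/q').
  step 1: m=6, q=4, a=3
  step 2: m=6, q=1, a=12
a_2 = 2*a_0 = 12, so the period closes here.
sqrt(40) = [6; 3, 12]
Period length = 2

2


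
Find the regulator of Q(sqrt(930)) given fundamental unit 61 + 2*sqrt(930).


epsilon = 61 + 2*sqrt(930)
= 121.9918
R = ln(121.9918)
= 4.8040

4.8040


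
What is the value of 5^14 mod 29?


p = 29 is prime and the exponent is (p-1)/2 = 14, so by Euler's criterion 5^14 = (5/29) = +1 or -1 mod 29.
Compute by square-and-multiply:
  14 = 8 + 4 + 2 (binary 1110)
  Repeated squaring mod 29: 5^1 = 5, 5^2 = 25, 5^4 = 16, 5^8 = 24
  5^14 = 5^8 * 5^4 * 5^2 = 24 * 16 * 25 mod 29
    24 * 16 = 384 = 7 mod 29
    7 * 25 = 175 = 1 mod 29
  5^14 = 1 mod 29
Result 1: 5 is a quadratic residue mod 29.
5^14 mod 29 = 1

1


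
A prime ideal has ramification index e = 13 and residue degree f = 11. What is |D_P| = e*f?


|D_P| = e * f
= 13 * 11
= 143

143


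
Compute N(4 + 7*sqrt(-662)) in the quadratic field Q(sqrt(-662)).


N(a + b*sqrt(d)) = a^2 - d*b^2
= (4)^2 - (-662)*(7)^2
= 16 + 32438
= 32454

32454


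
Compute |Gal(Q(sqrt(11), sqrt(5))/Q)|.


The 2 square roots of distinct primes are multiplicatively independent over Q,
so [K:Q] = 2^2 and Gal(K/Q) is isomorphic to (Z/2Z)^2.
|Gal| = 2^2 = 4

4


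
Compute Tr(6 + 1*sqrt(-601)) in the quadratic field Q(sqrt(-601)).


Tr(a + b*sqrt(d)) = (a + b*sqrt(d)) + (a - b*sqrt(d)) = 2a
= 2 * (6)
= 12

12


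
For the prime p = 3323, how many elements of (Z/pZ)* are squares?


For prime p, the number of non-zero quadratic residues is (p-1)/2.
= (3323-1)/2
= 1661

1661


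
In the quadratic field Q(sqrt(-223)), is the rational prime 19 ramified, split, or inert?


K = Q(sqrt(-223)). Since d mod 4 = 1, disc(K) = -223.
Check p | disc: -223 mod 19 = 5.
p does not divide disc. Compute Legendre symbol (d/p):
5^((19-1)/2) mod 19 = 1
(d/p) = 1, so p splits: (p) = P*P' with e=1, f=1, g=2.
Therefore p is split.

split


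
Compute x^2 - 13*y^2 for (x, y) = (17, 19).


x^2 - d*y^2
= 17^2 - 13*19^2
= 289 - 4693
= -4404

-4404


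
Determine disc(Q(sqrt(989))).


For K = Q(sqrt(d)) with d squarefree: disc(K) = d if d = 1 mod 4, and disc(K) = 4d if d = 2 or 3 mod 4.
Here d = 989, and d mod 4 = 1.
d = 1 mod 4 (O_K = Z[(1+sqrt(d))/2]), so disc(K) = d = 989

989


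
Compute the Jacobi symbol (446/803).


Compute (446/803) via quadratic reciprocity:
  pull out 2: (2/803) = -1  (since 803 mod 8 = 3)
  reciprocity: (223/803) -> -(803/223)
  reduce: (134/223)
  pull out 2: (2/223) = +1  (since 223 mod 8 = 7)
  reciprocity: (67/223) -> -(223/67)
  reduce: (22/67)
  pull out 2: (2/67) = -1  (since 67 mod 8 = 3)
  reciprocity: (11/67) -> -(67/11)
  reduce: (1/11)
  (1/11) = 1
Product of signs = -1

-1


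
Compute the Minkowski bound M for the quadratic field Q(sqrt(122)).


d = 122, d mod 4 = 2, so disc(K) = 4d = 488; |disc(K)| = 488
Real quadratic field, so n = 2, s = r2 = 0, r1 = 2
M = (n!/n^n) * (4/pi)^s * sqrt(|disc(K)|) = (2!/2^2) * (4/pi)^0 * sqrt(488)
= 0.5 * 1.000000 * 22.090722
= 11.0454

11.0454


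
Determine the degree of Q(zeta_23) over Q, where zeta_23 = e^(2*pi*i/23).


The degree equals Euler's totient phi(23).
23 = 23
phi(23) = 22

22


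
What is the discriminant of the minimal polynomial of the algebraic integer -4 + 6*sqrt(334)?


The element -4 + 6*sqrt(334) has minimal polynomial:
x^2 + 8*x - 12008
Discriminant = (8)^2 - 4*(-12008)
= 64 + 48032
= 48096

48096


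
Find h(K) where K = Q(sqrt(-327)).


K = Q(sqrt(-327)). d mod 4 = 1, so D = disc(K) = d = -327
h(K) equals the number of primitive reduced positive-definite forms (a, b, c) = a*x^2 + b*x*y + c*y^2 with b^2 - 4ac = D,
where reduced means |b| <= a <= c, with b >= 0 whenever |b| = a or a = c, and primitive means gcd(a, b, c) = 1.
Reduced forces 3a^2 <= |D| = 327, so 1 <= a <= 10; b must have the parity of D, and c = (b^2 - D)/(4a) must be an integer >= a.
Enumerate a = 1..10, b in [-a, a]:
  a=1: (1, 1, 82)  [1]
  a=2: (2, -1, 41), (2, 1, 41)  [2]
  a=3: (3, 3, 28)  [1]
  a=4: (4, -3, 21), (4, 3, 21)  [2]
  a=5: none
  a=6: (6, -3, 14), (6, 3, 14)  [2]
  a=7: (7, -3, 12), (7, 3, 12)  [2]
  a=8: (8, -5, 11), (8, 5, 11)  [2]
  a=9..10: none
Total reduced forms: 1 + 2 + 1 + 2 + 2 + 2 + 2 = 12
h = 12

12


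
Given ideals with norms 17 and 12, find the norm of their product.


N(IJ) = N(I) * N(J)
= 17 * 12
= 204

204


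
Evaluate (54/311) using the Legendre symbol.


p = 311 is prime, so compute (54/311) with the reciprocity algorithm (Jacobi-symbol steps: pull out 2s via (2/n), flip via reciprocity, reduce):
  pull out 2: (2/311) = +1  (since 311 mod 8 = 7)
  reciprocity: (27/311) -> -(311/27)
  reduce: (14/27)
  pull out 2: (2/27) = -1  (since 27 mod 8 = 3)
  reciprocity: (7/27) -> -(27/7)
  reduce: (6/7)
  pull out 2: (2/7) = +1  (since 7 mod 8 = 7)
  reciprocity: (3/7) -> -(7/3)
  reduce: (1/3)
  (1/3) = 1
Product of signs = 1
(54/311) = 1

1


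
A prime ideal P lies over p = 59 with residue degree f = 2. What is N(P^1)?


N(P^a) = p^(a*f)
= 59^(1*2)
= 59^2
= 3481

3481


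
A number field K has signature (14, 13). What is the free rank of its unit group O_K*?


By Dirichlet's unit theorem:
rank = r1 + r2 - 1
= 14 + 13 - 1
= 26

26


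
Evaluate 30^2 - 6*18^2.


x^2 - d*y^2
= 30^2 - 6*18^2
= 900 - 1944
= -1044

-1044


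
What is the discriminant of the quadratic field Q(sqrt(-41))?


For K = Q(sqrt(d)) with d squarefree: disc(K) = d if d = 1 mod 4, and disc(K) = 4d if d = 2 or 3 mod 4.
Here d = -41, and d mod 4 = 3.
d = 3 mod 4, not 1 (O_K = Z[sqrt(d)]), so disc(K) = 4d = 4 * (-41) = -164

-164


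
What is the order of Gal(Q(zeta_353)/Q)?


|Gal(Q(zeta_353)/Q)| = phi(353)
= 352

352


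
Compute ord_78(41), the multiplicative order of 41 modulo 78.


We want ord_78(41), the smallest k >= 1 with 41^k = 1 mod 78.
n = 78 = 2 * 3 * 13, phi(78) = 24; the order divides phi(n).
Divisors of 24: 1, 2, 3, 4, 6, 8, 12, 24
Repeated squaring mod 78: 41^1 = 41, 41^2 = 43, 41^4 = 55, 41^8 = 61, 41^16 = 55
Test divisors in increasing order:
  k=1: 41^1 = 41 mod 78
  k=2: 41^2 = 43 mod 78
  k=3: 41^3 = 43 * 41 = 47 mod 78
  k=4: 41^4 = 55 mod 78
  k=6: 41^6 = 55 * 43 = 25 mod 78
  k=8: 41^8 = 61 mod 78
  k=12: 41^12 = 61 * 55 = 1 mod 78  <- first divisor giving 1
Order = 12

12


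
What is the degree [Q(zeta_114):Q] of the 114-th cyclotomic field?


The degree equals Euler's totient phi(114).
114 = 2 * 3 * 19
phi(114) = 36

36


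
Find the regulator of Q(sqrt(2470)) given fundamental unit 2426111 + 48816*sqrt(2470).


epsilon = 2426111 + 48816*sqrt(2470)
= 4.8522e+06
R = ln(4.8522e+06)
= 15.3949

15.3949


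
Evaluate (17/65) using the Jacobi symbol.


Compute (17/65) via quadratic reciprocity:
  reciprocity: (17/65) -> +(65/17)
  reduce: (14/17)
  pull out 2: (2/17) = +1  (since 17 mod 8 = 1)
  reciprocity: (7/17) -> +(17/7)
  reduce: (3/7)
  reciprocity: (3/7) -> -(7/3)
  reduce: (1/3)
  (1/3) = 1
Product of signs = -1

-1


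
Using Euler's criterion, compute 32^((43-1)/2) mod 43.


p = 43 is prime and the exponent is (p-1)/2 = 21, so by Euler's criterion 32^21 = (32/43) = +1 or -1 mod 43.
Compute by square-and-multiply:
  21 = 16 + 4 + 1 (binary 10101)
  Repeated squaring mod 43: 32^1 = 32, 32^2 = 35, 32^4 = 21, 32^8 = 11, 32^16 = 35
  32^21 = 32^16 * 32^4 * 32^1 = 35 * 21 * 32 mod 43
    35 * 21 = 735 = 4 mod 43
    4 * 32 = 128 = 42 mod 43
  32^21 = 42 mod 43
Result 42 = p - 1 = -1 mod 43: 32 is a quadratic non-residue mod 43. As a residue in [0, p-1] the value is 42.
32^21 mod 43 = 42

42


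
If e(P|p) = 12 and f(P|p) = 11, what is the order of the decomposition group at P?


|D_P| = e * f
= 12 * 11
= 132

132


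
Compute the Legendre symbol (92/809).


p = 809 is prime, so compute (92/809) with the reciprocity algorithm (Jacobi-symbol steps: pull out 2s via (2/n), flip via reciprocity, reduce):
  pull out 2: (2/809) = +1  (since 809 mod 8 = 1)
  pull out 2: (2/809) = +1  (since 809 mod 8 = 1)
  reciprocity: (23/809) -> +(809/23)
  reduce: (4/23)
  pull out 2: (2/23) = +1  (since 23 mod 8 = 7)
  pull out 2: (2/23) = +1  (since 23 mod 8 = 7)
  (1/23) = 1
Product of signs = 1
(92/809) = 1

1


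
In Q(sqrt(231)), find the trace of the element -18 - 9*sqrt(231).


Tr(a + b*sqrt(d)) = (a + b*sqrt(d)) + (a - b*sqrt(d)) = 2a
= 2 * (-18)
= -36

-36


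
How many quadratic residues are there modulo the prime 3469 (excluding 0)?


For prime p, the number of non-zero quadratic residues is (p-1)/2.
= (3469-1)/2
= 1734

1734


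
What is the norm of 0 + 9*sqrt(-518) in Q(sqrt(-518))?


N(a + b*sqrt(d)) = a^2 - d*b^2
= (0)^2 - (-518)*(9)^2
= 0 + 41958
= 41958

41958


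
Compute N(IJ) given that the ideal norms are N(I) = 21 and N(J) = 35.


N(IJ) = N(I) * N(J)
= 21 * 35
= 735

735


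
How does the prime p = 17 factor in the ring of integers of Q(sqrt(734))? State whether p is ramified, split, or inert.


K = Q(sqrt(734)). Since d mod 4 = 2, disc(K) = 2936.
Check p | disc: 2936 mod 17 = 12.
p does not divide disc. Compute Legendre symbol (d/p):
3^((17-1)/2) mod 17 = -1
(d/p) = -1, so p is inert: (p) stays prime with e=1, f=2, g=1.
Therefore p is inert.

inert


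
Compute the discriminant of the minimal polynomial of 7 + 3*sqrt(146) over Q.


The element 7 + 3*sqrt(146) has minimal polynomial:
x^2 - 14*x - 1265
Discriminant = (-14)^2 - 4*(-1265)
= 196 + 5060
= 5256

5256


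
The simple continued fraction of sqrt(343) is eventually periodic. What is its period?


Run the CF algorithm for sqrt(343).
a_0 = floor(sqrt(343)) = 18; set m_0=0, q_0=1.
Recurrence: m' = q*a - m,  q' = (d - m'^2)/q,  a' = floor((a_0 + m')/q').
  step 1: m=18, q=19, a=1
  step 2: m=1, q=18, a=1
  step 3: m=17, q=3, a=11
  step 4: m=16, q=29, a=1
  step 5: m=13, q=6, a=5
  step 6: m=17, q=9, a=3
  step 7: m=10, q=27, a=1
  step 8: m=17, q=2, a=17
  step 9: m=17, q=27, a=1
  step 10: m=10, q=9, a=3
  step 11: m=17, q=6, a=5
  step 12: m=13, q=29, a=1
  step 13: m=16, q=3, a=11
  step 14: m=17, q=18, a=1
  step 15: m=1, q=19, a=1
  step 16: m=18, q=1, a=36
a_16 = 2*a_0 = 36, so the period closes here.
sqrt(343) = [18; 1, 1, 11, 1, 5, 3, 1, 17, 1, 3, 5, 1, 11, 1, 1, 36]
Period length = 16

16


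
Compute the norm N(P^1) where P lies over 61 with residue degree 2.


N(P^a) = p^(a*f)
= 61^(1*2)
= 61^2
= 3721

3721


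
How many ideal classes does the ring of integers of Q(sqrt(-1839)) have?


K = Q(sqrt(-1839)). d mod 4 = 1, so D = disc(K) = d = -1839
h(K) equals the number of primitive reduced positive-definite forms (a, b, c) = a*x^2 + b*x*y + c*y^2 with b^2 - 4ac = D,
where reduced means |b| <= a <= c, with b >= 0 whenever |b| = a or a = c, and primitive means gcd(a, b, c) = 1.
Reduced forces 3a^2 <= |D| = 1839, so 1 <= a <= 24; b must have the parity of D, and c = (b^2 - D)/(4a) must be an integer >= a.
Enumerate a = 1..24, b in [-a, a]:
  a=1: (1, 1, 460)  [1]
  a=2: (2, -1, 230), (2, 1, 230)  [2]
  a=3: (3, 3, 154)  [1]
  a=4: (4, -1, 115), (4, 1, 115)  [2]
  a=5: (5, -1, 92), (5, 1, 92)  [2]
  a=6: (6, -3, 77), (6, 3, 77)  [2]
  a=7: (7, -3, 66), (7, 3, 66)  [2]
  a=8: (8, -7, 59), (8, 7, 59)  [2]
  a=9: none
  a=10: (10, -9, 48), (10, -1, 46), (10, 1, 46), (10, 9, 48)  [4]
  a=11: (11, -3, 42), (11, 3, 42)  [2]
  a=12: (12, -9, 40), (12, 9, 40)  [2]
  a=13: none
  a=14: (14, -11, 35), (14, -3, 33), (14, 3, 33), (14, 11, 35)  [4]
  a=15: (15, -9, 32), (15, 9, 32)  [2]
  a=16: (16, -9, 30), (16, 9, 30)  [2]
  a=17..18: none
  a=19: (19, -17, 28), (19, 17, 28)  [2]
  a=20: (20, -9, 24), (20, -1, 23), (20, 1, 23), (20, 9, 24)  [4]
  a=21: (21, -3, 22), (21, 3, 22)  [2]
  a=22: (22, -19, 25), (22, 19, 25)  [2]
  a=23..24: none
Total reduced forms: 1 + 2 + 1 + 2 + 2 + 2 + 2 + 2 + 4 + 2 + 2 + 4 + 2 + 2 + 2 + 4 + 2 + 2 = 40
h = 40

40


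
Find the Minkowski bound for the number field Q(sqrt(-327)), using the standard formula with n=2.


d = -327, d mod 4 = 1, so disc(K) = d = -327; |disc(K)| = 327
Imaginary quadratic field, so n = 2, s = r2 = 1, r1 = 0
M = (n!/n^n) * (4/pi)^s * sqrt(|disc(K)|) = (2!/2^2) * (4/pi)^1 * sqrt(327)
= 0.5 * 1.273240 * 18.083141
= 11.5121

11.5121


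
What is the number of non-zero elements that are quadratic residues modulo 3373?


For prime p, the number of non-zero quadratic residues is (p-1)/2.
= (3373-1)/2
= 1686

1686


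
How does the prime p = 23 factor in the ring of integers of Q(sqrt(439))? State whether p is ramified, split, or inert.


K = Q(sqrt(439)). Since d mod 4 = 3, disc(K) = 1756.
Check p | disc: 1756 mod 23 = 8.
p does not divide disc. Compute Legendre symbol (d/p):
2^((23-1)/2) mod 23 = 1
(d/p) = 1, so p splits: (p) = P*P' with e=1, f=1, g=2.
Therefore p is split.

split


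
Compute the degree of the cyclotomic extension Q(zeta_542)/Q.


The degree equals Euler's totient phi(542).
542 = 2 * 271
phi(542) = 270

270


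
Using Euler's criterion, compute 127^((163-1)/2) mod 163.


p = 163 is prime and the exponent is (p-1)/2 = 81, so by Euler's criterion 127^81 = (127/163) = +1 or -1 mod 163.
Compute by square-and-multiply:
  81 = 64 + 16 + 1 (binary 1010001)
  Repeated squaring mod 163: 127^1 = 127, 127^2 = 155, 127^4 = 64, 127^8 = 21, 127^16 = 115, 127^32 = 22, 127^64 = 158
  127^81 = 127^64 * 127^16 * 127^1 = 158 * 115 * 127 mod 163
    158 * 115 = 18170 = 77 mod 163
    77 * 127 = 9779 = 162 mod 163
  127^81 = 162 mod 163
Result 162 = p - 1 = -1 mod 163: 127 is a quadratic non-residue mod 163. As a residue in [0, p-1] the value is 162.
127^81 mod 163 = 162

162


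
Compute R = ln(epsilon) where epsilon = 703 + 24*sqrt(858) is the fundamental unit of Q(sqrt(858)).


epsilon = 703 + 24*sqrt(858)
= 1405.9993
R = ln(1405.9993)
= 7.2485

7.2485


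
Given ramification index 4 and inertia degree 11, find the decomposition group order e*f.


|D_P| = e * f
= 4 * 11
= 44

44


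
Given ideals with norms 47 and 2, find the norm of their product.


N(IJ) = N(I) * N(J)
= 47 * 2
= 94

94


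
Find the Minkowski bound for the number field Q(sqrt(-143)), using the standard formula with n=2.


d = -143, d mod 4 = 1, so disc(K) = d = -143; |disc(K)| = 143
Imaginary quadratic field, so n = 2, s = r2 = 1, r1 = 0
M = (n!/n^n) * (4/pi)^s * sqrt(|disc(K)|) = (2!/2^2) * (4/pi)^1 * sqrt(143)
= 0.5 * 1.273240 * 11.958261
= 7.6129

7.6129


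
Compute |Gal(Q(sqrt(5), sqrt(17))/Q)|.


The 2 square roots of distinct primes are multiplicatively independent over Q,
so [K:Q] = 2^2 and Gal(K/Q) is isomorphic to (Z/2Z)^2.
|Gal| = 2^2 = 4

4


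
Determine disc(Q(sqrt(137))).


For K = Q(sqrt(d)) with d squarefree: disc(K) = d if d = 1 mod 4, and disc(K) = 4d if d = 2 or 3 mod 4.
Here d = 137, and d mod 4 = 1.
d = 1 mod 4 (O_K = Z[(1+sqrt(d))/2]), so disc(K) = d = 137

137


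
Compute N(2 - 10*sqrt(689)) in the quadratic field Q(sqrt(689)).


N(a + b*sqrt(d)) = a^2 - d*b^2
= (2)^2 - (689)*(-10)^2
= 4 - 68900
= -68896

-68896


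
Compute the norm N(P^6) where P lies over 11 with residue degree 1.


N(P^a) = p^(a*f)
= 11^(6*1)
= 11^6
= 1771561

1771561


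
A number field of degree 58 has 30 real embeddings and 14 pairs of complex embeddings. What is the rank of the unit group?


By Dirichlet's unit theorem:
rank = r1 + r2 - 1
= 30 + 14 - 1
= 43

43


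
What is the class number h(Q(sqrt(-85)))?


K = Q(sqrt(-85)). d mod 4 = 3, so D = disc(K) = 4d = -340
h(K) equals the number of primitive reduced positive-definite forms (a, b, c) = a*x^2 + b*x*y + c*y^2 with b^2 - 4ac = D,
where reduced means |b| <= a <= c, with b >= 0 whenever |b| = a or a = c, and primitive means gcd(a, b, c) = 1.
Reduced forces 3a^2 <= |D| = 340, so 1 <= a <= 10; b must have the parity of D, and c = (b^2 - D)/(4a) must be an integer >= a.
Enumerate a = 1..10, b in [-a, a]:
  a=1: (1, 0, 85)  [1]
  a=2: (2, 2, 43)  [1]
  a=3..4: none
  a=5: (5, 0, 17)  [1]
  a=6..9: none
  a=10: (10, 10, 11)  [1]
Total reduced forms: 1 + 1 + 1 + 1 = 4
h = 4

4


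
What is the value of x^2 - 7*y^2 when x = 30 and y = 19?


x^2 - d*y^2
= 30^2 - 7*19^2
= 900 - 2527
= -1627

-1627


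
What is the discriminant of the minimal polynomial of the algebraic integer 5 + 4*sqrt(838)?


The element 5 + 4*sqrt(838) has minimal polynomial:
x^2 - 10*x - 13383
Discriminant = (-10)^2 - 4*(-13383)
= 100 + 53532
= 53632

53632


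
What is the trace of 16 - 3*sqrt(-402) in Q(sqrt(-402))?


Tr(a + b*sqrt(d)) = (a + b*sqrt(d)) + (a - b*sqrt(d)) = 2a
= 2 * (16)
= 32

32


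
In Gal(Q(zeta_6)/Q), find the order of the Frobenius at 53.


The Frobenius at p in Gal(Q(zeta_n)/Q) = (Z/nZ)* is the class of p, so its order is ord_6(53), the smallest k >= 1 with 53^k = 1 mod 6.
n = 6 = 2 * 3, phi(6) = 2; the order divides phi(n).
Divisors of 2: 1, 2
Repeated squaring mod 6: 53^1 = 5, 53^2 = 1
Test divisors in increasing order:
  k=1: 53^1 = 5 mod 6
  k=2: 53^2 = 1 mod 6  <- first divisor giving 1
Order = 2

2


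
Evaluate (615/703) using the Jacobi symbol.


Compute (615/703) via quadratic reciprocity:
  reciprocity: (615/703) -> -(703/615)
  reduce: (88/615)
  pull out 2: (2/615) = +1  (since 615 mod 8 = 7)
  pull out 2: (2/615) = +1  (since 615 mod 8 = 7)
  pull out 2: (2/615) = +1  (since 615 mod 8 = 7)
  reciprocity: (11/615) -> -(615/11)
  reduce: (10/11)
  pull out 2: (2/11) = -1  (since 11 mod 8 = 3)
  reciprocity: (5/11) -> +(11/5)
  reduce: (1/5)
  (1/5) = 1
Product of signs = -1

-1


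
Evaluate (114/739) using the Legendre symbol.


p = 739 is prime, so compute (114/739) with the reciprocity algorithm (Jacobi-symbol steps: pull out 2s via (2/n), flip via reciprocity, reduce):
  pull out 2: (2/739) = -1  (since 739 mod 8 = 3)
  reciprocity: (57/739) -> +(739/57)
  reduce: (55/57)
  reciprocity: (55/57) -> +(57/55)
  reduce: (2/55)
  pull out 2: (2/55) = +1  (since 55 mod 8 = 7)
  (1/55) = 1
Product of signs = -1
(114/739) = -1

-1


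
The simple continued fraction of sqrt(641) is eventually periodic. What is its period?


Run the CF algorithm for sqrt(641).
a_0 = floor(sqrt(641)) = 25; set m_0=0, q_0=1.
Recurrence: m' = q*a - m,  q' = (d - m'^2)/q,  a' = floor((a_0 + m')/q').
  step 1: m=25, q=16, a=3
  step 2: m=23, q=7, a=6
  step 3: m=19, q=40, a=1
  step 4: m=21, q=5, a=9
  step 5: m=24, q=13, a=3
  step 6: m=15, q=32, a=1
  step 7: m=17, q=11, a=3
  step 8: m=16, q=35, a=1
  step 9: m=19, q=8, a=5
  step 10: m=21, q=25, a=1
  step 11: m=4, q=25, a=1
  step 12: m=21, q=8, a=5
  step 13: m=19, q=35, a=1
  step 14: m=16, q=11, a=3
  step 15: m=17, q=32, a=1
  step 16: m=15, q=13, a=3
  step 17: m=24, q=5, a=9
  step 18: m=21, q=40, a=1
  step 19: m=19, q=7, a=6
  step 20: m=23, q=16, a=3
  step 21: m=25, q=1, a=50
a_21 = 2*a_0 = 50, so the period closes here.
sqrt(641) = [25; 3, 6, 1, 9, 3, 1, 3, 1, 5, 1, 1, 5, 1, 3, 1, 3, 9, 1, 6, 3, 50]
Period length = 21

21


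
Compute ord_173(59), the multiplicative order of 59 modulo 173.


We want ord_173(59), the smallest k >= 1 with 59^k = 1 mod 173.
n = 173 = 173, phi(173) = 172; the order divides phi(n).
Divisors of 172: 1, 2, 4, 43, 86, 172
Repeated squaring mod 173: 59^1 = 59, 59^2 = 21, 59^4 = 95, 59^8 = 29, 59^16 = 149, 59^32 = 57, 59^64 = 135, 59^128 = 60
Test divisors in increasing order:
  k=1: 59^1 = 59 mod 173
  k=2: 59^2 = 21 mod 173
  k=4: 59^4 = 95 mod 173
  k=43: 59^43 = 57 * 29 * 21 * 59 = 93 mod 173
  k=86: 59^86 = 135 * 149 * 95 * 21 = 172 mod 173
  k=172: 59^172 = 60 * 57 * 29 * 95 = 1 mod 173  <- first divisor giving 1
Order = 172

172


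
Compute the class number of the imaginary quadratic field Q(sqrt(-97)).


K = Q(sqrt(-97)). d mod 4 = 3, so D = disc(K) = 4d = -388
h(K) equals the number of primitive reduced positive-definite forms (a, b, c) = a*x^2 + b*x*y + c*y^2 with b^2 - 4ac = D,
where reduced means |b| <= a <= c, with b >= 0 whenever |b| = a or a = c, and primitive means gcd(a, b, c) = 1.
Reduced forces 3a^2 <= |D| = 388, so 1 <= a <= 11; b must have the parity of D, and c = (b^2 - D)/(4a) must be an integer >= a.
Enumerate a = 1..11, b in [-a, a]:
  a=1: (1, 0, 97)  [1]
  a=2: (2, 2, 49)  [1]
  a=3..6: none
  a=7: (7, -2, 14), (7, 2, 14)  [2]
  a=8..11: none
Total reduced forms: 1 + 1 + 2 = 4
h = 4

4


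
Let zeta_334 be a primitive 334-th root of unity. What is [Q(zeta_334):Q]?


The degree equals Euler's totient phi(334).
334 = 2 * 167
phi(334) = 166

166


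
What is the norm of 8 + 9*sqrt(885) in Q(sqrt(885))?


N(a + b*sqrt(d)) = a^2 - d*b^2
= (8)^2 - (885)*(9)^2
= 64 - 71685
= -71621

-71621


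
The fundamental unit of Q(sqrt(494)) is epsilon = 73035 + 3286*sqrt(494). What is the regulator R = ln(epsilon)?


epsilon = 73035 + 3286*sqrt(494)
= 146070.0000
R = ln(146070.0000)
= 11.8918

11.8918
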